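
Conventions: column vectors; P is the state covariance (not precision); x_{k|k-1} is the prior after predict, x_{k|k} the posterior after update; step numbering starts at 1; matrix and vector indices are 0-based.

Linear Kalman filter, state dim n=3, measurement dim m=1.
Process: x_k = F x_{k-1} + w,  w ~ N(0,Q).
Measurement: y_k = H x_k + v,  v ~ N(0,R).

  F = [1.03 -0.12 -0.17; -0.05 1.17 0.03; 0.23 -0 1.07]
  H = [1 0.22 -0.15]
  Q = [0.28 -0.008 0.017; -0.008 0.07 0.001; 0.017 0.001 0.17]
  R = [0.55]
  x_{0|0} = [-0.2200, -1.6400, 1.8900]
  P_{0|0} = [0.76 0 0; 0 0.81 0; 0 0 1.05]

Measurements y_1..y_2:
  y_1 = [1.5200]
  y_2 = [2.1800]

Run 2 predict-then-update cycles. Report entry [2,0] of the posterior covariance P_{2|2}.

step 1: x^-=[-0.3511, -1.8511, 1.9717]  P^-=[1.1283 -0.1662 0.0060; -0.1662 1.1817 0.0260; 0.0060 0.0260 1.4123]  S=[1.6906]  K=[0.6452; 0.0531; -0.1184]  nu=[2.5741]  x^+=[1.3098, -1.7143, 1.6670]  P^+=[0.4245 -0.2242 0.1352; -0.2242 1.1769 0.0366; 0.1352 0.0366 1.3887]
step 2: x^-=[1.2714, -2.0212, 2.0850]  P^-=[0.7970 -0.4758 0.0101; -0.4758 1.7117 0.0199; 0.0101 0.0199 1.8489]  S=[1.2577]  K=[0.5492; -0.0812; -0.2090]  nu=[1.6660]  x^+=[2.1864, -2.1566, 1.7368]  P^+=[0.4176 -0.4197 0.1545; -0.4197 1.7034 -0.0015; 0.1545 -0.0015 1.7939]

P_post[2,0] = 0.1545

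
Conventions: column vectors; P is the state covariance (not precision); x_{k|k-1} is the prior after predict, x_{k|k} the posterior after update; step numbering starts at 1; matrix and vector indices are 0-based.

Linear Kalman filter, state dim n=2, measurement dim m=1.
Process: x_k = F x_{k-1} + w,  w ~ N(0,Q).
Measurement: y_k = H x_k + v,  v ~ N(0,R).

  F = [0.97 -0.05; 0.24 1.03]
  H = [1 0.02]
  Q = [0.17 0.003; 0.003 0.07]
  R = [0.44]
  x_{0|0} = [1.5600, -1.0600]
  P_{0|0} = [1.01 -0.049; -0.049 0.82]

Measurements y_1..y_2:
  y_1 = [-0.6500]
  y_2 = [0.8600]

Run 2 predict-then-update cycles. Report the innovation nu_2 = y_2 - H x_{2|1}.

innov = [0.8469]

step 1: x^-=[1.5662, -0.7174]  P^-=[1.1271 0.1475; 0.1475 0.9739]  S=[1.5734]  K=[0.7182; 0.1061]  nu=[-2.2019]  x^+=[-0.0152, -0.9511]  P^+=[0.3155 0.0276; 0.0276 0.9562]
step 2: x^-=[0.0328, -0.9833]  P^-=[0.4665 0.0544; 0.0544 1.1162]  S=[0.9092]  K=[0.5144; 0.0844]  nu=[0.8469]  x^+=[0.4684, -0.9118]  P^+=[0.2260 0.0149; 0.0149 1.1097]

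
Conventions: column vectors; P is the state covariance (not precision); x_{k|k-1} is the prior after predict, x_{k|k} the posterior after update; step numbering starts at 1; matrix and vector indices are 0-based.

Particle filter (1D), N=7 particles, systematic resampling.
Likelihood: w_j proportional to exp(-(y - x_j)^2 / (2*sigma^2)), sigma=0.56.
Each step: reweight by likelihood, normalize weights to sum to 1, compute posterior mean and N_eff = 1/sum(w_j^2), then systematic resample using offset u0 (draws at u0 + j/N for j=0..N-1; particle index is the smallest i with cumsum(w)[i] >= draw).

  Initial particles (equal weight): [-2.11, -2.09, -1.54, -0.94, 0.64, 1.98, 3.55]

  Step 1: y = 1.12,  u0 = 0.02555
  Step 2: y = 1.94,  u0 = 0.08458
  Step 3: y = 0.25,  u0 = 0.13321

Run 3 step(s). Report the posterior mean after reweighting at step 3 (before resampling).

step 1: w=[0.0000, 0.0000, 0.0000, 0.0012, 0.6916, 0.3071, 0.0001]  mean=1.0499  Neff=1.7461  idx=[4, 4, 4, 4, 4, 5, 5]
step 2: w=[0.0290, 0.0290, 0.0290, 0.0290, 0.0290, 0.4276, 0.4276]  mean=1.7859  Neff=2.7038  idx=[2, 5, 5, 5, 6, 6, 6]
step 3: w=[0.9392, 0.0101, 0.0101, 0.0101, 0.0101, 0.0101, 0.0101]  mean=0.7215  Neff=1.1329  idx=[0, 0, 0, 0, 0, 0, 6]

post_mean = 0.7215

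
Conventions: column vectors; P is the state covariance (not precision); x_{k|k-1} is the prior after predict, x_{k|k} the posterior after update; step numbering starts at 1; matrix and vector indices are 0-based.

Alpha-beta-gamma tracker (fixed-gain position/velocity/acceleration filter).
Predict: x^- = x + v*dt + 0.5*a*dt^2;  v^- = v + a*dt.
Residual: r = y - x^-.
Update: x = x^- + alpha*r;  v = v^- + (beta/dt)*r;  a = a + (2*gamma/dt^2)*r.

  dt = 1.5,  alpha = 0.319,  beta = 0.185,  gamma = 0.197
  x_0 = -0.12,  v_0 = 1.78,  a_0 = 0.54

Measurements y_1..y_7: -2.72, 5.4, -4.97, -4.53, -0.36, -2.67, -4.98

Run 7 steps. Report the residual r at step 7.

resid = 16.3763

step 1: x_pred=3.1575  r=-5.8775  x^+=1.2826  v^+=1.8651  a^+=-0.4892
step 2: x_pred=3.5299  r=1.8701  x^+=4.1264  v^+=1.3619  a^+=-0.1617
step 3: x_pred=5.9874  r=-10.9574  x^+=2.4920  v^+=-0.2321  a^+=-2.0805
step 4: x_pred=-0.1967  r=-4.3333  x^+=-1.5790  v^+=-3.8873  a^+=-2.8393
step 5: x_pred=-10.6041  r=10.2441  x^+=-7.3363  v^+=-6.8828  a^+=-1.0454
step 6: x_pred=-18.8366  r=16.1666  x^+=-13.6794  v^+=-6.4571  a^+=1.7855
step 7: x_pred=-21.3563  r=16.3763  x^+=-16.1323  v^+=-1.7591  a^+=4.6532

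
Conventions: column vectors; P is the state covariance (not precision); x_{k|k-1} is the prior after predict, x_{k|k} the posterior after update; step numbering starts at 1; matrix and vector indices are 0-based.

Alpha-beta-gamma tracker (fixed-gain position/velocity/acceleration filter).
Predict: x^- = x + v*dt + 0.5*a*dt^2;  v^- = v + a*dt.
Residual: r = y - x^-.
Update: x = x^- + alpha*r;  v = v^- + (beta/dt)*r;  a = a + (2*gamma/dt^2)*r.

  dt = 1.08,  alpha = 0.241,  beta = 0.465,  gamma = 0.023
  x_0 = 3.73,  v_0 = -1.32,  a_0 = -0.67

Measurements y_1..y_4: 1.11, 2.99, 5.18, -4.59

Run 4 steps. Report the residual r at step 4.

resid = -5.4795

step 1: x_pred=1.9137  r=-0.8037  x^+=1.7200  v^+=-2.3896  a^+=-0.7017
step 2: x_pred=-1.2700  r=4.2600  x^+=-0.2434  v^+=-1.3133  a^+=-0.5337
step 3: x_pred=-1.9729  r=7.1529  x^+=-0.2491  v^+=1.1901  a^+=-0.2516
step 4: x_pred=0.8895  r=-5.4795  x^+=-0.4311  v^+=-1.4409  a^+=-0.4677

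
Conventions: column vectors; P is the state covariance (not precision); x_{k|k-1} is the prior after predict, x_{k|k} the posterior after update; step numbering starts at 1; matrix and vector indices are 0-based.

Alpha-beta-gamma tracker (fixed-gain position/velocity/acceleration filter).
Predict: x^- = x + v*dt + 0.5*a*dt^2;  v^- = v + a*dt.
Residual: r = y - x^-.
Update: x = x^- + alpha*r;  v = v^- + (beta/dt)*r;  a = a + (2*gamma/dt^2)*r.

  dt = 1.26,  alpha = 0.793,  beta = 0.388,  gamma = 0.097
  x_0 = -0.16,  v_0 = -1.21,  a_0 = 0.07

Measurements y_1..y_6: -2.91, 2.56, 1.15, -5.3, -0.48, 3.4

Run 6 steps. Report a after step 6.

step 1: x_pred=-1.6290  r=-1.2810  x^+=-2.6448  v^+=-1.5163  a^+=-0.0865
step 2: x_pred=-4.6240  r=7.1840  x^+=1.0729  v^+=0.5869  a^+=0.7913
step 3: x_pred=2.4406  r=-1.2906  x^+=1.4172  v^+=1.1866  a^+=0.6336
step 4: x_pred=3.4152  r=-8.7152  x^+=-3.4959  v^+=-0.6988  a^+=-0.4313
step 5: x_pred=-4.7188  r=4.2388  x^+=-1.3574  v^+=0.0630  a^+=0.0866
step 6: x_pred=-1.2093  r=4.6093  x^+=2.4459  v^+=1.5915  a^+=0.6499

a_post = 0.6499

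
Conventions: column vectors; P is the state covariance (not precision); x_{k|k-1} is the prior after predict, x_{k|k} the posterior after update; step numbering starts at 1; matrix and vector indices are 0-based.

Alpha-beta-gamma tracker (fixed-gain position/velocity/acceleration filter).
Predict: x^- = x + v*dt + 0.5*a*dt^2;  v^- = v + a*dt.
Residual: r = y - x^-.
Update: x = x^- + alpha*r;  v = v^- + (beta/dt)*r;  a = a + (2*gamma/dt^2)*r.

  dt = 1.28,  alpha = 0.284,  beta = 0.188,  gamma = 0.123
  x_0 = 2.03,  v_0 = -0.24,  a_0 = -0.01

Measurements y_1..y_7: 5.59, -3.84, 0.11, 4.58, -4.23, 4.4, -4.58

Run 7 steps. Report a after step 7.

a_post = 0.3456

step 1: x_pred=1.7146  r=3.8754  x^+=2.8152  v^+=0.3164  a^+=0.5719
step 2: x_pred=3.6887  r=-7.5287  x^+=1.5505  v^+=-0.0574  a^+=-0.5585
step 3: x_pred=1.0196  r=-0.9096  x^+=0.7612  v^+=-0.9059  a^+=-0.6951
step 4: x_pred=-0.9677  r=5.5477  x^+=0.6078  v^+=-0.9808  a^+=0.1379
step 5: x_pred=-0.5346  r=-3.6954  x^+=-1.5841  v^+=-1.3471  a^+=-0.4170
step 6: x_pred=-3.6499  r=8.0499  x^+=-1.3638  v^+=-0.6985  a^+=0.7917
step 7: x_pred=-1.6092  r=-2.9708  x^+=-2.4529  v^+=-0.1214  a^+=0.3456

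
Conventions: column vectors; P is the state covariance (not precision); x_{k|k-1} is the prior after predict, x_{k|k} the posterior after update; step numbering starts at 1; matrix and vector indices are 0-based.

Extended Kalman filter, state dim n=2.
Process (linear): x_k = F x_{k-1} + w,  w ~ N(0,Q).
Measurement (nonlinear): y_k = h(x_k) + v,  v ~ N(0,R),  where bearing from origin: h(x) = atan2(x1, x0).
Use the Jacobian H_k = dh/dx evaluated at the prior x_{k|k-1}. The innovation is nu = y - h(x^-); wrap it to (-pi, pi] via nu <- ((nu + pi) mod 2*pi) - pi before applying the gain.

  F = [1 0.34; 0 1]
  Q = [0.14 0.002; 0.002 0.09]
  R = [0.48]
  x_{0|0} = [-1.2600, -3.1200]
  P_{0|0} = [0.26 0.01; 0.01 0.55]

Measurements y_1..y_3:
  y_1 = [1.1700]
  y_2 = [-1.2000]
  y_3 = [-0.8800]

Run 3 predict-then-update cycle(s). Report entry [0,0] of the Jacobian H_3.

step 1: x^-=[-2.3208, -3.1200]  P^-=[0.4704 0.1990; 0.1990 0.6400]  H_jac=[0.2063 -0.1535]  S=[0.5025]  K=[0.1324; -0.1138]  nu=[-2.9028]  x^+=[-2.7050, -2.7897]  P^+=[0.4616 0.2066; 0.2066 0.6335]
step 2: x^-=[-3.6536, -2.7897]  P^-=[0.8153 0.4240; 0.4240 0.7235]  H_jac=[0.1320 -0.1729]  S=[0.4965]  K=[0.0691; -0.1392]  nu=[1.2895]  x^+=[-3.5644, -2.9693]  P^+=[0.8129 0.4287; 0.4287 0.7139]
step 3: x^-=[-4.5739, -2.9693]  P^-=[1.3270 0.6735; 0.6735 0.8039]  H_jac=[0.0998 -0.1538]  S=[0.4916]  K=[0.0588; -0.1147]  nu=[1.6858]  x^+=[-4.4748, -3.1627]  P^+=[1.3253 0.6768; 0.6768 0.7974]

H_jac[0,0] = 0.0998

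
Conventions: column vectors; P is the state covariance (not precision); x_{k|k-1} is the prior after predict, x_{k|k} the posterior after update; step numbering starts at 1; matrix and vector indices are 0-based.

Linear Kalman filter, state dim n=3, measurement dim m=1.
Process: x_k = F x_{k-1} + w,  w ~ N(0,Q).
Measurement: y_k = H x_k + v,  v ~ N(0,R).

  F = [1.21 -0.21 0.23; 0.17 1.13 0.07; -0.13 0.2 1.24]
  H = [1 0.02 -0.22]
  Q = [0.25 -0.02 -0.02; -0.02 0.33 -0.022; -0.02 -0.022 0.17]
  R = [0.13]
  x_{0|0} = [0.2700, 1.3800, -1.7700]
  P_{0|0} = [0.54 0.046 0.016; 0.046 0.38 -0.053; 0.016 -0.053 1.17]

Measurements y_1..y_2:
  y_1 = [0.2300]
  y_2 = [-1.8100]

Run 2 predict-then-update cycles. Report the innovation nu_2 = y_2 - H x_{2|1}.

step 1: x^-=[-0.3702, 1.4814, -1.9539]  P^-=[1.1099 0.0700 0.2601; 0.0700 0.8462 0.0765; 0.2601 0.0765 1.9595]  S=[1.2228]  K=[0.8620; 0.0573; -0.1386]  nu=[0.1407]  x^+=[-0.2489, 1.4895, -1.9734]  P^+=[0.2012 0.0096 0.4062; 0.0096 0.8422 0.0862; 0.4062 0.0862 1.9360]
step 2: x^-=[-1.0678, 1.5026, -2.1168]  P^-=[0.8971 -0.0631 1.0465; -0.0631 1.4477 0.5348; 1.0465 0.5348 3.0952]  S=[0.7098]  K=[0.9377; -0.2139; 0.5301]  nu=[-1.2379]  x^+=[-2.2287, 1.7674, -2.7730]  P^+=[0.2729 0.0793 0.6937; 0.0793 1.4152 0.6153; 0.6937 0.6153 2.8957]

innov = [-1.2379]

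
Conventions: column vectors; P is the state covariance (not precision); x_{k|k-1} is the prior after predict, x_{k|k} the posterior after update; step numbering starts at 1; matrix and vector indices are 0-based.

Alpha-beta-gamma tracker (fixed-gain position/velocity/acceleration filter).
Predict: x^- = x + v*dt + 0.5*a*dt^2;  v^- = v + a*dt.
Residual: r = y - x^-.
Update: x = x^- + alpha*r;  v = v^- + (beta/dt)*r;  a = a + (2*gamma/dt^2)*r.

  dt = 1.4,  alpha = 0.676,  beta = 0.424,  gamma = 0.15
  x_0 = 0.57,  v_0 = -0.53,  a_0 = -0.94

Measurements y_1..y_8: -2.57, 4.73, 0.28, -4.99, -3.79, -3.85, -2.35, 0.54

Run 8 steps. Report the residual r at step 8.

step 1: x_pred=-1.0932  r=-1.4768  x^+=-2.0915  v^+=-2.2933  a^+=-1.1660
step 2: x_pred=-6.4448  r=11.1748  x^+=1.1094  v^+=-0.5413  a^+=0.5444
step 3: x_pred=0.8850  r=-0.6050  x^+=0.4760  v^+=0.0376  a^+=0.4518
step 4: x_pred=0.9714  r=-5.9614  x^+=-3.0585  v^+=-1.1354  a^+=-0.4607
step 5: x_pred=-5.0995  r=1.3095  x^+=-4.2143  v^+=-1.3837  a^+=-0.2602
step 6: x_pred=-6.4065  r=2.5565  x^+=-4.6783  v^+=-0.9738  a^+=0.1311
step 7: x_pred=-5.9132  r=3.5632  x^+=-3.5045  v^+=0.2888  a^+=0.6764
step 8: x_pred=-2.4372  r=2.9772  x^+=-0.4246  v^+=2.1375  a^+=1.1321

resid = 2.9772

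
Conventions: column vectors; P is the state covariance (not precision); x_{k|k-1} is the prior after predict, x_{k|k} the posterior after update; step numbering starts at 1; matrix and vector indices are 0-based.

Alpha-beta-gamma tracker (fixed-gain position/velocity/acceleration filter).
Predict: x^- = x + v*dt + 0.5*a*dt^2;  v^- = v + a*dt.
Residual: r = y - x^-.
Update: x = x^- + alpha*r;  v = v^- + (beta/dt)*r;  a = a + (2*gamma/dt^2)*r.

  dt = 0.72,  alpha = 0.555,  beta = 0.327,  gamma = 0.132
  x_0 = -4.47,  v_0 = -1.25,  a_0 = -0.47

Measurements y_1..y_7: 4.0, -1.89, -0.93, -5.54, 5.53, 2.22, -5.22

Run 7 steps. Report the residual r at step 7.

step 1: x_pred=-5.4918  r=9.4918  x^+=-0.2239  v^+=2.7225  a^+=4.3638
step 2: x_pred=2.8674  r=-4.7574  x^+=0.2270  v^+=3.7037  a^+=1.9410
step 3: x_pred=3.3969  r=-4.3269  x^+=0.9955  v^+=3.1362  a^+=-0.2625
step 4: x_pred=3.1855  r=-8.7255  x^+=-1.6572  v^+=-1.0156  a^+=-4.7060
step 5: x_pred=-3.6082  r=9.1382  x^+=1.4635  v^+=-0.2537  a^+=-0.0523
step 6: x_pred=1.2673  r=0.9527  x^+=1.7961  v^+=0.1414  a^+=0.4329
step 7: x_pred=2.0101  r=-7.2301  x^+=-2.0026  v^+=-2.8306  a^+=-3.2491

resid = -7.2301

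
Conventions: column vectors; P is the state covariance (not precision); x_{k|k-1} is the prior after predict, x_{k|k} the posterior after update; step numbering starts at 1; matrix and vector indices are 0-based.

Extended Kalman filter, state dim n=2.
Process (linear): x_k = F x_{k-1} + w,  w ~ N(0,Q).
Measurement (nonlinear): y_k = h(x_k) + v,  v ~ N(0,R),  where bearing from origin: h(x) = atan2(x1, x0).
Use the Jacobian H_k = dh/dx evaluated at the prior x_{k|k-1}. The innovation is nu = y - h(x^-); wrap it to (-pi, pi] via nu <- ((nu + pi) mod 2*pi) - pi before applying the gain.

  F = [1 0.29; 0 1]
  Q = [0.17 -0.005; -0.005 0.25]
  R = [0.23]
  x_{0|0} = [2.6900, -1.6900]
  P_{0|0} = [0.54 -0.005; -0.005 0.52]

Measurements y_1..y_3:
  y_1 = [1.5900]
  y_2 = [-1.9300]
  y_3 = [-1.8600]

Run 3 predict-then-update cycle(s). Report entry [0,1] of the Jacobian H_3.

step 1: x^-=[2.1999, -1.6900]  P^-=[0.7508 0.1408; 0.1408 0.7700]  H_jac=[0.2196 0.2859]  S=[0.3468]  K=[0.5915; 0.7238]  nu=[2.2451]  x^+=[3.5278, -0.0649]  P^+=[0.6295 -0.0077; -0.0077 0.5883]
step 2: x^-=[3.5090, -0.0649]  P^-=[0.8445 0.1579; 0.1579 0.8383]  H_jac=[0.0053 0.2849]  S=[0.2985]  K=[0.1656; 0.8028]  nu=[-1.9115]  x^+=[3.1924, -1.5994]  P^+=[0.8363 0.1182; 0.1182 0.6459]
step 3: x^-=[2.7286, -1.5994]  P^-=[1.1292 0.3005; 0.3005 0.8959]  H_jac=[0.1599 0.2728]  S=[0.3517]  K=[0.7464; 0.8314]  nu=[-1.3298]  x^+=[1.7361, -2.7050]  P^+=[0.9333 0.0823; 0.0823 0.6528]

H_jac[0,1] = 0.2728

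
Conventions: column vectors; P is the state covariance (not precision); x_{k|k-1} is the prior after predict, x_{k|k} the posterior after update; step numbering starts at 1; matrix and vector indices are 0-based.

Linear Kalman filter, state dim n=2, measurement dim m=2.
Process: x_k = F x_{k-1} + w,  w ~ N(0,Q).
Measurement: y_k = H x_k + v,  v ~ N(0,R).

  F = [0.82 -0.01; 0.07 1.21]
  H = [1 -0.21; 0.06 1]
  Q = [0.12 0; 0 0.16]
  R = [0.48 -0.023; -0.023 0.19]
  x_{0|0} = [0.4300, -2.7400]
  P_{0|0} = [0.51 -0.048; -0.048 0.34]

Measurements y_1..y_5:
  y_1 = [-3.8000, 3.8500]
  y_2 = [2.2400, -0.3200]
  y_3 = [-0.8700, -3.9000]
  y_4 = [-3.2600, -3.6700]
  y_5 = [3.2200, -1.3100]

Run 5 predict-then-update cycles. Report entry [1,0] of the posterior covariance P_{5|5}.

P_post[1,0] = -0.0008

step 1: x^-=[0.3800, -3.2853]  P^-=[0.4637 -0.0224; -0.0224 0.6522]  S=[0.9819 -0.1543; -0.1543 0.8411]  K=[0.4923 0.0967; -0.0420 0.7660]  nu=[-4.8699, 7.1125]  x^+=[-1.3295, 2.3675]  P^+=[0.2326 -0.0069; -0.0069 0.1469]
step 2: x^-=[-1.1139, 2.7716]  P^-=[0.2765 0.0047; 0.0047 0.3751]  S=[0.7711 -0.0805; -0.0805 0.5666]  K=[0.3667 0.0897; -0.0273 0.6586]  nu=[3.9359, -3.0247]  x^+=[0.0581, 0.6723]  P^+=[0.1736 -0.0018; -0.0018 0.1259]
step 3: x^-=[0.0409, 0.8175]  P^-=[0.2368 0.0067; 0.0067 0.3448]  S=[0.7292 -0.0746; -0.0746 0.5365]  K=[0.3315 0.0850; -0.0247 0.6401]  nu=[-0.7392, -4.7200]  x^+=[-0.6053, -2.1853]  P^+=[0.1570 -0.0009; -0.0009 0.1222]
step 4: x^-=[-0.4745, -2.6866]  P^-=[0.2256 0.0066; 0.0066 0.3396]  S=[0.7178 -0.0742; -0.0742 0.5312]  K=[0.3209 0.0828; -0.0243 0.6366]  nu=[-3.3497, -0.9549]  x^+=[-1.6285, -3.2133]  P^+=[0.1520 -0.0008; -0.0008 0.1216]
step 5: x^-=[-1.3032, -4.0021]  P^-=[0.2222 0.0065; 0.0065 0.3386]  S=[0.7144 -0.0744; -0.0744 0.5302]  K=[0.3177 0.0820; -0.0242 0.6360]  nu=[3.6828, 2.7703]  x^+=[0.0936, -2.3295]  P^+=[0.1504 -0.0008; -0.0008 0.1214]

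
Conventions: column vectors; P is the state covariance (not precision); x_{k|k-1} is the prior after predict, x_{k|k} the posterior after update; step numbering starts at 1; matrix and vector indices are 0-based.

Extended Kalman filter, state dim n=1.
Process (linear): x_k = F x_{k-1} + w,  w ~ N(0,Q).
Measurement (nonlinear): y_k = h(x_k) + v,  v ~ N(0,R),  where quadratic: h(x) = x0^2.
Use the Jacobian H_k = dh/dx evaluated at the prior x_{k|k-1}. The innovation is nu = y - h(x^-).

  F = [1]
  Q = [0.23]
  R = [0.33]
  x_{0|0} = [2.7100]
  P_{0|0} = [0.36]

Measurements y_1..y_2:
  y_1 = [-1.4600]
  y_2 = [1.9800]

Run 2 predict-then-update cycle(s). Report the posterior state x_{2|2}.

step 1: x^-=[2.7100]  P^-=[0.5900]  H_jac=[5.4200]  S=[17.6621]  K=[0.1811]  nu=[-8.8041]  x^+=[1.1160]  P^+=[0.0110]
step 2: x^-=[1.1160]  P^-=[0.2410]  H_jac=[2.2320]  S=[1.5307]  K=[0.3514]  nu=[0.7346]  x^+=[1.3741]  P^+=[0.0520]

x_post = [1.3741]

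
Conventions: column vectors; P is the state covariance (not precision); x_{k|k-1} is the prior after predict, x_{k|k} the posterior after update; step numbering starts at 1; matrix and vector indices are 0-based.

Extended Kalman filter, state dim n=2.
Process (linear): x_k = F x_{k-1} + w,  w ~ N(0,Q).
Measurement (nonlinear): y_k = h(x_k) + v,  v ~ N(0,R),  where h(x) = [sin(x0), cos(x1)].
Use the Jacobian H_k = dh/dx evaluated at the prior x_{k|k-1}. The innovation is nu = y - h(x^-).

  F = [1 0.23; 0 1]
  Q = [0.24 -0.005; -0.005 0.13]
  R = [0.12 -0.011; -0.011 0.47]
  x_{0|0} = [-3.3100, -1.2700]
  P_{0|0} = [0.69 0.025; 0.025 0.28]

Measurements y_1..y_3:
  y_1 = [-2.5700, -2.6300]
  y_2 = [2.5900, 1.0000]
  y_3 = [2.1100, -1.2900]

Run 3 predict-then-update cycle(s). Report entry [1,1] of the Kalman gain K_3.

step 1: x^-=[-3.6021, -1.2700]  P^-=[0.9563 0.0844; 0.0844 0.4100]  H_jac=[-0.8958 0.0000; 0.0000 0.9551]  S=[0.8874 -0.0832; -0.0832 0.8440]  K=[-0.9653 0.0003; -0.0421 0.4598]  nu=[-3.0144, -2.9263]  x^+=[-0.6932, -2.4887]  P^+=[0.1293 0.0113; 0.0113 0.2268]
step 2: x^-=[-1.2656, -2.4887]  P^-=[0.3865 0.0584; 0.0584 0.3568]  H_jac=[0.3004 0.0000; 0.0000 0.6075]  S=[0.1549 -0.0003; -0.0003 0.6017]  K=[0.7498 0.0594; 0.1141 0.3603]  nu=[3.5438, 1.7943]  x^+=[1.4982, -1.4378]  P^+=[0.2973 0.0324; 0.0324 0.2767]
step 3: x^-=[1.1675, -1.4378]  P^-=[0.5669 0.0910; 0.0910 0.4067]  H_jac=[0.3924 0.0000; 0.0000 0.9912]  S=[0.2073 0.0244; 0.0244 0.8695]  K=[1.0644 0.0739; 0.1181 0.4603]  nu=[1.1902, -1.4226]  x^+=[2.3293, -1.9519]  P^+=[0.3234 0.0232; 0.0232 0.2169]

K[1,1] = 0.4603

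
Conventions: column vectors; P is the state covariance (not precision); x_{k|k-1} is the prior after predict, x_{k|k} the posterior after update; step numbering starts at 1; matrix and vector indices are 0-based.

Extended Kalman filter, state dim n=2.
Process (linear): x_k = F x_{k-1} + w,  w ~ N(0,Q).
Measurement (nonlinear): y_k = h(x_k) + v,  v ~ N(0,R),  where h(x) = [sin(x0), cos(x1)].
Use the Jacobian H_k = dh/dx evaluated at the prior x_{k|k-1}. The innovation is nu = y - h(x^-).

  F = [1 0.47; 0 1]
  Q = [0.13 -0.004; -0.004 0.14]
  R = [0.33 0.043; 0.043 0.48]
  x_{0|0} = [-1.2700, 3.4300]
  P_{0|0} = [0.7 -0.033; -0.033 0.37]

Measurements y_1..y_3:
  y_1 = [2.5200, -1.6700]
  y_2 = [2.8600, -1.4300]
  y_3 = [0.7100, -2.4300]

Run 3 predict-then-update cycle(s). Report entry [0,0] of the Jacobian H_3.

H_jac[0,0] = -0.8435

step 1: x^-=[0.3421, 3.4300]  P^-=[0.8807 0.1369; 0.1369 0.5100]  H_jac=[0.9421 0.0000; 0.0000 0.2844]  S=[1.1116 0.0797; 0.0797 0.5213]  K=[0.7492 -0.0398; 0.0971 0.2634]  nu=[2.1845, -0.7113]  x^+=[2.0072, 3.4548]  P^+=[0.2606 0.0461; 0.0461 0.4593]
step 2: x^-=[3.6309, 3.4548]  P^-=[0.5354 0.2579; 0.2579 0.5993]  H_jac=[-0.8826 0.0000; 0.0000 0.3081]  S=[0.7471 -0.0271; -0.0271 0.5369]  K=[-0.6283 0.1163; -0.2927 0.3291]  nu=[3.3300, -0.4787]  x^+=[1.4830, 2.3224]  P^+=[0.2292 0.0934; 0.0934 0.4719]
step 3: x^-=[2.5746, 2.3224]  P^-=[0.5513 0.3112; 0.3112 0.6119]  H_jac=[-0.8435 0.0000; 0.0000 -0.7306]  S=[0.7222 0.2348; 0.2348 0.8066]  K=[-0.6099 -0.1043; -0.2024 -0.4953]  nu=[0.1729, -1.7472]  x^+=[2.6514, 3.1528]  P^+=[0.2439 0.1044; 0.1044 0.3373]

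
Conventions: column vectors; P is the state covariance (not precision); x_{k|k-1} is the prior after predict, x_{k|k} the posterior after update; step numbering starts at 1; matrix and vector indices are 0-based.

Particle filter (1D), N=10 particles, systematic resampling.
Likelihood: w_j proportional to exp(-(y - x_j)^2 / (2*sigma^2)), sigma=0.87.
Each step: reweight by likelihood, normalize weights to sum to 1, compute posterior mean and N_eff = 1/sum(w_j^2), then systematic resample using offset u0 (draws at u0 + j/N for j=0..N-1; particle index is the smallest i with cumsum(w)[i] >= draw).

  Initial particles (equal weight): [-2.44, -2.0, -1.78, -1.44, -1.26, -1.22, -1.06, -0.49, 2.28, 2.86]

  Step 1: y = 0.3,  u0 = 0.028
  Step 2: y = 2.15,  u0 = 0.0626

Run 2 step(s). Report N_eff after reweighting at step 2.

step 1: w=[0.0041, 0.0179, 0.0339, 0.0799, 0.1184, 0.1284, 0.1741, 0.3911, 0.0443, 0.0078]  mean=-0.7801  Neff=4.4705  idx=[2, 3, 4, 5, 6, 6, 7, 7, 7, 7]
step 2: w=[0.0009, 0.0046, 0.0106, 0.0127, 0.0254, 0.0254, 0.2301, 0.2301, 0.2301, 0.2301]  mean=-0.5419  Neff=4.6867  idx=[5, 6, 6, 7, 7, 8, 8, 8, 9, 9]

N_eff = 4.6867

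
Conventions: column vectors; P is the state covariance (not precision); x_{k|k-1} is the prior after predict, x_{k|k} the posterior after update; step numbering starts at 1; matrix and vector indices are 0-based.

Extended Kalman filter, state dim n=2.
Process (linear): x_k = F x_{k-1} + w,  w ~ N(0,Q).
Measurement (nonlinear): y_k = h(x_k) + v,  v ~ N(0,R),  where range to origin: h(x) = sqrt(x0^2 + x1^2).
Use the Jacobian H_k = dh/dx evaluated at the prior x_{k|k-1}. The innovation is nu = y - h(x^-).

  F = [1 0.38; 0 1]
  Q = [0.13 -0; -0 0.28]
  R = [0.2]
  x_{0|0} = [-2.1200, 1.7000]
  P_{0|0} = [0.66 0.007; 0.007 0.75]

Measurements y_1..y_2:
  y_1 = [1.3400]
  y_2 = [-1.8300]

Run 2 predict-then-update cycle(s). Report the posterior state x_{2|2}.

x_post = [-0.3484, -1.0305]

step 1: x^-=[-1.4740, 1.7000]  P^-=[0.9036 0.2920; 0.2920 1.0300]  H_jac=[-0.6551 0.7555]  S=[0.8867]  K=[-0.4188; 0.6619]  nu=[-0.9100]  x^+=[-1.0929, 1.0976]  P^+=[0.7481 0.5378; 0.5378 0.6415]
step 2: x^-=[-0.6758, 1.0976]  P^-=[1.3795 0.7816; 0.7816 0.9215]  H_jac=[-0.5243 0.8515]  S=[0.5495]  K=[-0.1049; 0.6823]  nu=[-3.1190]  x^+=[-0.3484, -1.0305]  P^+=[1.3734 0.8209; 0.8209 0.6657]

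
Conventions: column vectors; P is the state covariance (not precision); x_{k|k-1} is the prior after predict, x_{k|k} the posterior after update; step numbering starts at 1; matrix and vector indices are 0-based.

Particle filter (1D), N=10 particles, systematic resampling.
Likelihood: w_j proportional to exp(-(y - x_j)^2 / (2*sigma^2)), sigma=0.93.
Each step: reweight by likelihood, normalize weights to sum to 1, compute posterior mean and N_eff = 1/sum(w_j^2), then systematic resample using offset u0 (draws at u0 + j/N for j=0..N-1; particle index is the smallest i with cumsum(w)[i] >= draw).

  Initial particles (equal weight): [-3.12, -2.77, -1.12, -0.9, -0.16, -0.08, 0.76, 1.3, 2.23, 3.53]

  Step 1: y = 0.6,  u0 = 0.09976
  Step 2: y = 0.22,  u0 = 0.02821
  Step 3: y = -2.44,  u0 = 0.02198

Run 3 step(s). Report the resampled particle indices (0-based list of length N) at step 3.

step 1: w=[0.0001, 0.0004, 0.0464, 0.0699, 0.1837, 0.1964, 0.2528, 0.1933, 0.0552, 0.0018]  mean=0.4117  Neff=5.4436  idx=[3, 4, 4, 5, 6, 6, 6, 7, 7, 9]
step 2: w=[0.0709, 0.1347, 0.1347, 0.1390, 0.1237, 0.1237, 0.1237, 0.0746, 0.0746, 0.0003]  mean=0.3589  Neff=8.4959  idx=[0, 1, 2, 2, 3, 4, 5, 6, 6, 8]
step 3: w=[0.5598, 0.1092, 0.1092, 0.1092, 0.0881, 0.0059, 0.0059, 0.0059, 0.0059, 0.0007]  mean=-0.5444  Neff=2.8004  idx=[0, 0, 0, 0, 0, 0, 1, 2, 3, 4]

resampled_idx = [0, 0, 0, 0, 0, 0, 1, 2, 3, 4]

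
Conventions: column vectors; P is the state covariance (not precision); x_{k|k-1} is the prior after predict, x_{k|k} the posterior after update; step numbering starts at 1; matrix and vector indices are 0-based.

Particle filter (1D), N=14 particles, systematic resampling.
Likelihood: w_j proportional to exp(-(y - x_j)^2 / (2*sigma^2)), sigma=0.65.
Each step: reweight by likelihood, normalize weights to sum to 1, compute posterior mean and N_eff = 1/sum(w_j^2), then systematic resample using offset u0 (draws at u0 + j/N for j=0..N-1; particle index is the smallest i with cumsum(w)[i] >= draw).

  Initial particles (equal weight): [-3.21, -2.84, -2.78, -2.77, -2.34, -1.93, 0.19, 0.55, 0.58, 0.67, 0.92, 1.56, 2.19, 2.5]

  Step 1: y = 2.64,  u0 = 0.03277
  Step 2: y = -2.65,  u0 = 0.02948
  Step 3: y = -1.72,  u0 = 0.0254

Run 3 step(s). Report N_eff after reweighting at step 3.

N_eff = 14.0000

step 1: w=[0.0000, 0.0000, 0.0000, 0.0000, 0.0000, 0.0000, 0.0004, 0.0027, 0.0032, 0.0049, 0.0146, 0.1216, 0.3804, 0.4723]  mean=2.2234  Neff=2.6127  idx=[11, 11, 12, 12, 12, 12, 12, 13, 13, 13, 13, 13, 13, 13]
step 2: w=[0.4985, 0.4985, 0.0006, 0.0006, 0.0006, 0.0006, 0.0006, 0.0000, 0.0000, 0.0000, 0.0000, 0.0000, 0.0000, 0.0000]  mean=1.5619  Neff=2.0122  idx=[0, 0, 0, 0, 0, 0, 0, 1, 1, 1, 1, 1, 1, 1]
step 3: w=[0.0714, 0.0714, 0.0714, 0.0714, 0.0714, 0.0714, 0.0714, 0.0714, 0.0714, 0.0714, 0.0714, 0.0714, 0.0714, 0.0714]  mean=1.5600  Neff=14.0000  idx=[0, 1, 2, 3, 4, 5, 6, 7, 8, 9, 10, 11, 12, 13]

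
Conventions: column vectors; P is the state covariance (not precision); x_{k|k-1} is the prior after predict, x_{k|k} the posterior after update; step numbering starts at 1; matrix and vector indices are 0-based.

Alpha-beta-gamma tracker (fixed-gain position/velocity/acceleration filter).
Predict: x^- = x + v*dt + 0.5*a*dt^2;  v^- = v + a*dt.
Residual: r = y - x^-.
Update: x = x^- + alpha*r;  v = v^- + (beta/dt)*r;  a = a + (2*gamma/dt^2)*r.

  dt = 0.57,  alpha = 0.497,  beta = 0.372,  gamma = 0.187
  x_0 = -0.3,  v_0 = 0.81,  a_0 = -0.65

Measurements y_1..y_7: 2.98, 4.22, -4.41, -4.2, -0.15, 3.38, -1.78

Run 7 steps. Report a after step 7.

step 1: x_pred=0.0561  r=2.9239  x^+=1.5093  v^+=2.3477  a^+=2.7158
step 2: x_pred=3.2887  r=0.9313  x^+=3.7515  v^+=4.5035  a^+=3.7878
step 3: x_pred=6.9339  r=-11.3439  x^+=1.2960  v^+=-0.7408  a^+=-9.2704
step 4: x_pred=-0.6322  r=-3.5678  x^+=-2.4054  v^+=-8.3533  a^+=-13.3773
step 5: x_pred=-9.3399  r=9.1899  x^+=-4.7725  v^+=-9.9807  a^+=-2.7985
step 6: x_pred=-10.9162  r=14.2962  x^+=-3.8110  v^+=-2.2458  a^+=13.6581
step 7: x_pred=-2.8723  r=1.0923  x^+=-2.3294  v^+=6.2522  a^+=14.9155

a_post = 14.9155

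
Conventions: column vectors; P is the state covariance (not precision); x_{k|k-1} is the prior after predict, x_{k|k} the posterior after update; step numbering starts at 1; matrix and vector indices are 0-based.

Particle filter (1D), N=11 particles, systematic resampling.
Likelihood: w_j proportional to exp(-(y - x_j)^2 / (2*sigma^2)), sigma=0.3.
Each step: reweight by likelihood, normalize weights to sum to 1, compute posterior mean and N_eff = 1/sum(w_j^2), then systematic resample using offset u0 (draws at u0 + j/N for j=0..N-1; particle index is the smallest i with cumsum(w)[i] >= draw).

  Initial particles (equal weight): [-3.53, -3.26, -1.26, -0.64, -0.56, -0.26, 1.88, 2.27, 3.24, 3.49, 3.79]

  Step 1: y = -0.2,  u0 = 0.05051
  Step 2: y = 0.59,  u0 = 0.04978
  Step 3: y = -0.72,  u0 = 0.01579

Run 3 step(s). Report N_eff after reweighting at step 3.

step 1: w=[0.0000, 0.0000, 0.0011, 0.1885, 0.2689, 0.5415, 0.0000, 0.0000, 0.0000, 0.0000, 0.0000]  mean=-0.4134  Neff=2.4931  idx=[3, 3, 4, 4, 4, 5, 5, 5, 5, 5, 5]
step 2: w=[0.0020, 0.0020, 0.0058, 0.0058, 0.0058, 0.1631, 0.1631, 0.1631, 0.1631, 0.1631, 0.1631]  mean=-0.2668  Neff=6.2622  idx=[5, 5, 6, 6, 7, 7, 8, 9, 9, 10, 10]
step 3: w=[0.0909, 0.0909, 0.0909, 0.0909, 0.0909, 0.0909, 0.0909, 0.0909, 0.0909, 0.0909, 0.0909]  mean=-0.2600  Neff=11.0000  idx=[0, 1, 2, 3, 4, 5, 6, 7, 8, 9, 10]

N_eff = 11.0000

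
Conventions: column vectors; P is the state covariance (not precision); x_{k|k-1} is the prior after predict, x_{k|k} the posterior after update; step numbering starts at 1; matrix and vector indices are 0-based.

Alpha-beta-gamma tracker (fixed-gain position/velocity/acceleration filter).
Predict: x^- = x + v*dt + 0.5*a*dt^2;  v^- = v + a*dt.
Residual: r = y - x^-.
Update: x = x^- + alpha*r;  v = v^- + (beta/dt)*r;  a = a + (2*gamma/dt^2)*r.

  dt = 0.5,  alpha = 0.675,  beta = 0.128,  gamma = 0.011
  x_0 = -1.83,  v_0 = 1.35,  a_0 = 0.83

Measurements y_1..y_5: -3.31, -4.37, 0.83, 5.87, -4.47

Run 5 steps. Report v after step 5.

step 1: x_pred=-1.0513  r=-2.2588  x^+=-2.5759  v^+=1.1868  a^+=0.6312
step 2: x_pred=-1.9036  r=-2.4664  x^+=-3.5684  v^+=0.8710  a^+=0.4142
step 3: x_pred=-3.0812  r=3.9112  x^+=-0.4411  v^+=2.0793  a^+=0.7584
step 4: x_pred=0.6933  r=5.1767  x^+=4.1876  v^+=3.7837  a^+=1.2139
step 5: x_pred=6.2312  r=-10.7012  x^+=-0.9921  v^+=1.6512  a^+=0.2722

v_post = 1.6512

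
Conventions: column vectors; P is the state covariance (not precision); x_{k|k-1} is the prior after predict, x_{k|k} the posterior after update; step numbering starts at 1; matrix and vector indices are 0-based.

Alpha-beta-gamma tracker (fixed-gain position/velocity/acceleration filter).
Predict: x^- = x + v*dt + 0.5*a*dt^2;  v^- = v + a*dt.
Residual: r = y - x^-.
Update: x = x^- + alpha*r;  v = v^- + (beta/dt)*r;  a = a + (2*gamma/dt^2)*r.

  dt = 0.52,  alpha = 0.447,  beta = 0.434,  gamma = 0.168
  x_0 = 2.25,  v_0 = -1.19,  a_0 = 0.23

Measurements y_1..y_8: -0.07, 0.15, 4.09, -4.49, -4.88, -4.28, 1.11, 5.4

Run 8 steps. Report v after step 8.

step 1: x_pred=1.6623  r=-1.7323  x^+=0.8880  v^+=-2.5162  a^+=-1.9226
step 2: x_pred=-0.6804  r=0.8304  x^+=-0.3092  v^+=-2.8229  a^+=-0.8907
step 3: x_pred=-1.8975  r=5.9875  x^+=0.7789  v^+=1.7112  a^+=6.5494
step 4: x_pred=2.5542  r=-7.0442  x^+=-0.5945  v^+=-0.7623  a^+=-2.2038
step 5: x_pred=-1.2889  r=-3.5911  x^+=-2.8941  v^+=-4.9054  a^+=-6.6661
step 6: x_pred=-6.3462  r=2.0662  x^+=-5.4226  v^+=-6.6473  a^+=-4.0986
step 7: x_pred=-9.4334  r=10.5434  x^+=-4.7205  v^+=0.0210  a^+=9.0026
step 8: x_pred=-3.4924  r=8.8924  x^+=0.4825  v^+=12.1241  a^+=20.0523

v_post = 12.1241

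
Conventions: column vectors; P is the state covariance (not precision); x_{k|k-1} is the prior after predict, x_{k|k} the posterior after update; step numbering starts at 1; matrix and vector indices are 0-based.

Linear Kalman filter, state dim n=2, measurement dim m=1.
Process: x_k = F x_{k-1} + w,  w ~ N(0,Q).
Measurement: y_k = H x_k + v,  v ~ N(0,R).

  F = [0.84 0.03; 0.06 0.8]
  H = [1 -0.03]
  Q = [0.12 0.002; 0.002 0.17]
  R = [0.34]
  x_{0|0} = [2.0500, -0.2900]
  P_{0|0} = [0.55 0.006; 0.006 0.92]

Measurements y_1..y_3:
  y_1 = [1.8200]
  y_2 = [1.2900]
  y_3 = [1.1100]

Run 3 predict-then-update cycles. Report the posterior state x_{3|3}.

step 1: x^-=[1.7133, -0.1090]  P^-=[0.5092 0.0558; 0.0558 0.7614]  S=[0.8465]  K=[0.5995; 0.0390]  nu=[0.1034]  x^+=[1.7753, -0.1050]  P^+=[0.2049 0.0361; 0.0361 0.7601]
step 2: x^-=[1.4881, 0.0225]  P^-=[0.2671 0.0549; 0.0549 0.6606]  S=[0.6044]  K=[0.4392; 0.0580]  nu=[-0.1974]  x^+=[1.4014, 0.0111]  P^+=[0.1505 0.0395; 0.0395 0.6586]
step 3: x^-=[1.1775, 0.0930]  P^-=[0.2288 0.0520; 0.0520 0.5958]  S=[0.5662]  K=[0.4013; 0.0603]  nu=[-0.0647]  x^+=[1.1515, 0.0891]  P^+=[0.1376 0.0383; 0.0383 0.5938]

x_post = [1.1515, 0.0891]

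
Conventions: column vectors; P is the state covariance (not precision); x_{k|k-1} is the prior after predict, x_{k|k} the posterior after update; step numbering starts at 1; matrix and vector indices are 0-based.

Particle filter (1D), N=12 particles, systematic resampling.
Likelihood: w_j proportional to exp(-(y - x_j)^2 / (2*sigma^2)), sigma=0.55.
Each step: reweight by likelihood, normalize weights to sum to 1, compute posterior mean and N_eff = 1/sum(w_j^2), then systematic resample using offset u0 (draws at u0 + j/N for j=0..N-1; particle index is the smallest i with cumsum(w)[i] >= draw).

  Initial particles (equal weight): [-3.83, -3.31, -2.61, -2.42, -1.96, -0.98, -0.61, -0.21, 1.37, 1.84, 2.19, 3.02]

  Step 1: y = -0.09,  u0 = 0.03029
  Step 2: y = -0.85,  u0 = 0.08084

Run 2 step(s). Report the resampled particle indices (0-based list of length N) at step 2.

resampled_idx = [0, 1, 2, 3, 3, 4, 5, 6, 7, 9, 10, 11]

step 1: w=[0.0000, 0.0000, 0.0000, 0.0001, 0.0016, 0.1406, 0.3329, 0.5083, 0.0154, 0.0011, 0.0001, 0.0000]  mean=-0.4276  Neff=2.5695  idx=[5, 5, 6, 6, 6, 6, 7, 7, 7, 7, 7, 7]
step 2: w=[0.1127, 0.1127, 0.1053, 0.1053, 0.1053, 0.1053, 0.0589, 0.0589, 0.0589, 0.0589, 0.0589, 0.0589]  mean=-0.5521  Neff=11.0396  idx=[0, 1, 2, 3, 3, 4, 5, 6, 7, 9, 10, 11]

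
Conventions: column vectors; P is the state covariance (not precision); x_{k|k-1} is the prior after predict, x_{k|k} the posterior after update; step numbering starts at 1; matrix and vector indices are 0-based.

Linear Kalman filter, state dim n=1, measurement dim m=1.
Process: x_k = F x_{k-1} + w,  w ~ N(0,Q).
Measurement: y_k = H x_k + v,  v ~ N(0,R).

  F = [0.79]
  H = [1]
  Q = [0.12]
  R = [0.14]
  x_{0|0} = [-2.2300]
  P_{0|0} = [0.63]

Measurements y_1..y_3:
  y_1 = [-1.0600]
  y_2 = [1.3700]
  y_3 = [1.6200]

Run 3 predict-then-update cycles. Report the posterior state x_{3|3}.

x_post = [1.0239]

step 1: x^-=[-1.7617]  P^-=[0.5132]  S=[0.6532]  K=[0.7857]  nu=[0.7017]  x^+=[-1.2104]  P^+=[0.1100]
step 2: x^-=[-0.9562]  P^-=[0.1886]  S=[0.3286]  K=[0.5740]  nu=[2.3262]  x^+=[0.3791]  P^+=[0.0804]
step 3: x^-=[0.2995]  P^-=[0.1702]  S=[0.3102]  K=[0.5486]  nu=[1.3205]  x^+=[1.0239]  P^+=[0.0768]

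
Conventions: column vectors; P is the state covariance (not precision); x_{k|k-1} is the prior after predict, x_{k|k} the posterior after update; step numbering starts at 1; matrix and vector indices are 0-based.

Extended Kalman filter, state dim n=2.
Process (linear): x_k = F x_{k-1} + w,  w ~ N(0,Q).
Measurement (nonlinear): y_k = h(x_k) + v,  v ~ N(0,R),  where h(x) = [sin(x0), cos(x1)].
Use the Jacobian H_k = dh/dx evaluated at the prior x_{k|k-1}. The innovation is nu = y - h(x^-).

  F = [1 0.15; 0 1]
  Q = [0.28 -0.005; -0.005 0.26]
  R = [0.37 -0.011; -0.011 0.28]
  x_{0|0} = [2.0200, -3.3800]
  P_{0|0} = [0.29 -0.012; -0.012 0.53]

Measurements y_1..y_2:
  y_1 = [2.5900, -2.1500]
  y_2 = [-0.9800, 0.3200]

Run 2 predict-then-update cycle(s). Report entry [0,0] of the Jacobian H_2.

step 1: x^-=[1.5130, -3.3800]  P^-=[0.5783 0.0625; 0.0625 0.7900]  H_jac=[0.0578 0.0000; 0.0000 -0.2362]  S=[0.3719 -0.0119; -0.0119 0.3241]  K=[0.0885 -0.0423; -0.0086 -0.5760]  nu=[1.5917, -1.1783]  x^+=[1.7037, -2.7150]  P^+=[0.5747 0.0543; 0.0543 0.6826]
step 2: x^-=[1.2964, -2.7150]  P^-=[0.8864 0.1517; 0.1517 0.9426]  H_jac=[0.2710 0.0000; 0.0000 0.4137]  S=[0.4351 0.0060; 0.0060 0.4413]  K=[0.5502 0.1347; 0.0823 0.8825]  nu=[-1.9426, 1.2304]  x^+=[0.3934, -1.7891]  P^+=[0.7458 0.0765; 0.0765 0.5950]

H_jac[0,0] = 0.2710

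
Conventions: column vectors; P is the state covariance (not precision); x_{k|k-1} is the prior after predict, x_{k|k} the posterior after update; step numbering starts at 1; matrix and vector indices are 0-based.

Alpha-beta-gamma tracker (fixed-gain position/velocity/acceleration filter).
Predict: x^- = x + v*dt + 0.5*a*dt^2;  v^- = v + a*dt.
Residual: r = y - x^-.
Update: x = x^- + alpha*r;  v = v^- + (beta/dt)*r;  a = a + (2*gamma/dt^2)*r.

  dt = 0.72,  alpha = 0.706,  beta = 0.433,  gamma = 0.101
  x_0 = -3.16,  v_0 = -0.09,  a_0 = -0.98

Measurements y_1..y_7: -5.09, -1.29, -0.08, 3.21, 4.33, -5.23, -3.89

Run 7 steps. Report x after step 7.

x_post = -3.9081

step 1: x_pred=-3.4788  r=-1.6112  x^+=-4.6163  v^+=-1.7645  a^+=-1.6078
step 2: x_pred=-6.3035  r=5.0135  x^+=-2.7640  v^+=0.0929  a^+=0.3458
step 3: x_pred=-2.6075  r=2.5275  x^+=-0.8231  v^+=1.8618  a^+=1.3306
step 4: x_pred=0.8623  r=2.3477  x^+=2.5198  v^+=4.2317  a^+=2.2454
step 5: x_pred=6.1486  r=-1.8186  x^+=4.8647  v^+=4.7547  a^+=1.5367
step 6: x_pred=8.6864  r=-13.9164  x^+=-1.1386  v^+=-2.5080  a^+=-3.8859
step 7: x_pred=-3.9516  r=0.0616  x^+=-3.9081  v^+=-5.2688  a^+=-3.8619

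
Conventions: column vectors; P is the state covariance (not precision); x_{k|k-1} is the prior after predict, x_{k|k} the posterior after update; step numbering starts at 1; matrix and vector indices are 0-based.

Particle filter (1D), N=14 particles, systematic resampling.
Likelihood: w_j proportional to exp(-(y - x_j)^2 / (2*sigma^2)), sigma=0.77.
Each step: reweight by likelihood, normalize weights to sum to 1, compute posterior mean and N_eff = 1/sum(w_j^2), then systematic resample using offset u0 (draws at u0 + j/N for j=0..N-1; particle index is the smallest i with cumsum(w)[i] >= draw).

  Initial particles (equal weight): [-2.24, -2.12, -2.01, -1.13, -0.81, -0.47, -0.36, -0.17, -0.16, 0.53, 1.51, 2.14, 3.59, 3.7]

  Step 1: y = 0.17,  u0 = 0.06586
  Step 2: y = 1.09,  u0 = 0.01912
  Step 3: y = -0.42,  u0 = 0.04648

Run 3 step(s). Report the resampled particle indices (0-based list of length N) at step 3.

step 1: w=[0.0014, 0.0023, 0.0035, 0.0463, 0.0857, 0.1363, 0.1519, 0.1747, 0.1756, 0.1726, 0.0424, 0.0073, 0.0000, 0.0000]  mean=-0.1423  Neff=6.9370  idx=[4, 4, 5, 6, 6, 6, 7, 7, 8, 8, 9, 9, 9, 11]
step 2: w=[0.0106, 0.0106, 0.0286, 0.0378, 0.0378, 0.0378, 0.0584, 0.0584, 0.0596, 0.0596, 0.1709, 0.1709, 0.1709, 0.0879]  mean=0.3495  Neff=8.7221  idx=[1, 4, 5, 7, 8, 9, 10, 10, 11, 11, 11, 12, 12, 13]
step 3: w=[0.0979, 0.1110, 0.1110, 0.1056, 0.1051, 0.1051, 0.0520, 0.0520, 0.0520, 0.0520, 0.0520, 0.0520, 0.0520, 0.0004]  mean=-0.0169  Neff=11.5775  idx=[0, 1, 1, 2, 3, 3, 4, 5, 5, 7, 8, 9, 11, 12]

resampled_idx = [0, 1, 1, 2, 3, 3, 4, 5, 5, 7, 8, 9, 11, 12]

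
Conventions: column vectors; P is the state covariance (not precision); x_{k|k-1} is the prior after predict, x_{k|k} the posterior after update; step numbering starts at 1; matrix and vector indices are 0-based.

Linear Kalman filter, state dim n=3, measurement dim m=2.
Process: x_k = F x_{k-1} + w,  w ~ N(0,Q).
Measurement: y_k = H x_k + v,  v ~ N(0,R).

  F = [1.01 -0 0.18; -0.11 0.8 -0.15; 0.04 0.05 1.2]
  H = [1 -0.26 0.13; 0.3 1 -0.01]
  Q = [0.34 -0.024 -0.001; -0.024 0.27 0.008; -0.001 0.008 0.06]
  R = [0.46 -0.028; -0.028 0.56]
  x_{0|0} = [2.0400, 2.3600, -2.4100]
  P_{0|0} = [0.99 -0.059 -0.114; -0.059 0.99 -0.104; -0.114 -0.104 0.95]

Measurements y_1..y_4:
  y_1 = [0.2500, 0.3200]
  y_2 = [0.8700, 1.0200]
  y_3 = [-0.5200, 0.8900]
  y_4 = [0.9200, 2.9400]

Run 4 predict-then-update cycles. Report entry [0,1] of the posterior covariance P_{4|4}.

P_post[0,1] = -0.0175

step 1: x^-=[1.6266, 2.0251, -2.6924]  P^-=[1.3392 -0.2028 0.1013; -0.2028 0.9685 -0.2126; 0.1013 -0.2126 1.4084]  S=[2.0346 -0.0921; -0.0921 1.5312]  K=[0.6983 0.1713; -0.2107 0.5815; 0.1616 -0.1185]  nu=[-0.5001, -2.2200]  x^+=[0.8971, 0.8395, -2.5101]  P^+=[0.3241 -0.0219 -0.1023; -0.0219 0.3378 -0.0269; -0.1023 -0.0269 1.3302]
step 2: x^-=[0.4542, 0.9494, -2.9343]  P^-=[0.6765 -0.0999 0.1734; -0.0999 0.5270 -0.2314; 0.1734 -0.2314 1.9638]  S=[1.3180 -0.0824; -0.0824 1.0917]  K=[0.5585 0.1349; -0.1748 0.4442; 0.3612 -0.1551]  nu=[1.0441, -0.0950]  x^+=[1.0245, 0.7247, -2.5424]  P^+=[0.2579 -0.0182 -0.0728; -0.0182 0.2585 -0.0576; -0.0728 -0.0576 1.7563]
step 3: x^-=[0.5772, 0.8484, -2.9737]  P^-=[0.6335 -0.1106 0.2986; -0.1106 0.4927 -0.3442; 0.2986 -0.3442 2.5762]  S=[1.3287 -0.1083; -0.1083 1.0487]  K=[0.5381 0.1285; -0.1788 0.4230; 0.5268 -0.2129]  nu=[-0.4900, -0.1613]  x^+=[0.2928, 0.8678, -3.1975]  P^+=[0.2464 -0.0176 -0.0544; -0.0176 0.2462 -0.0963; -0.0544 -0.0963 2.1357]
step 4: x^-=[-0.2798, 1.1416, -3.7818]  P^-=[0.6408 -0.1278 0.4022; -0.1278 0.5030 -0.4524; 0.4022 -0.4524 3.1195]  S=[1.3891 -0.1367; -0.1367 1.0510]  K=[0.5354 0.1272; -0.1869 0.4221; 0.6403 -0.2620]  nu=[1.9883, 1.8445]  x^+=[1.0192, 1.5486, -2.9919]  P^+=[0.2443 -0.0175 -0.0471; -0.0175 0.2456 -0.1262; -0.0471 -0.1262 2.4319]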